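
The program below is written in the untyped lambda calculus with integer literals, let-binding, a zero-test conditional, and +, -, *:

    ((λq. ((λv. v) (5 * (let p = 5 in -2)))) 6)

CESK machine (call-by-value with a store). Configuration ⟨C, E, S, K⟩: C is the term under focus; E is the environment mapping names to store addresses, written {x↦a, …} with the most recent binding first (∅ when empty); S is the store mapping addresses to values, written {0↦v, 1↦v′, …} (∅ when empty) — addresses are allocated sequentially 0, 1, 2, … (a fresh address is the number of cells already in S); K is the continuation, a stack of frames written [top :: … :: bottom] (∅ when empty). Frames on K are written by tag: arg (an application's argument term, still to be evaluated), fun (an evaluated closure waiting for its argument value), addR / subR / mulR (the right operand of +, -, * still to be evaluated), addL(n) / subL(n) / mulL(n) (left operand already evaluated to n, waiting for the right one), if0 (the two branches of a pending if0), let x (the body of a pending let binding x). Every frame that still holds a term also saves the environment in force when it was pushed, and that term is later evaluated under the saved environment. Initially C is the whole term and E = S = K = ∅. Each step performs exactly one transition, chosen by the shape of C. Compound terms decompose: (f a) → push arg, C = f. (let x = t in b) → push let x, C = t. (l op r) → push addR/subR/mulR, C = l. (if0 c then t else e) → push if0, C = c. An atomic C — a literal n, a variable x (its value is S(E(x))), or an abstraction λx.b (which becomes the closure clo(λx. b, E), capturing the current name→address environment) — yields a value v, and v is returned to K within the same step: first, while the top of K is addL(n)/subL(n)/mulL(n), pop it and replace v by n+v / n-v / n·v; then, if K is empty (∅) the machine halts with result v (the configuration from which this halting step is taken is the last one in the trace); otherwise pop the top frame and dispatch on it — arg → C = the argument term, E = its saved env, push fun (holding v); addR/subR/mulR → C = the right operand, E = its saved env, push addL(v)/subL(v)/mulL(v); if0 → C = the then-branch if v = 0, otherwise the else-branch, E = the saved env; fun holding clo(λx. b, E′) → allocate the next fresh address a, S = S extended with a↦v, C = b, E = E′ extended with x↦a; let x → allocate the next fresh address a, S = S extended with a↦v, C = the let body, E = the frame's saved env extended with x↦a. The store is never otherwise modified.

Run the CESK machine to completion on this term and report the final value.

step 0: [C=((λq. ((λv. v) (5 * (let p = 5 in -2)))) 6) | E=∅ | S=∅ | K=∅]
step 1: [C=(λq. ((λv. v) (5 * (let p = 5 in -2)))) | E=∅ | S=∅ | K=[arg]]
step 2: [C=6 | E=∅ | S=∅ | K=[fun]]
step 3: [C=((λv. v) (5 * (let p = 5 in -2))) | E={q↦0} | S={0↦6} | K=∅]
step 4: [C=(λv. v) | E={q↦0} | S={0↦6} | K=[arg]]
step 5: [C=(5 * (let p = 5 in -2)) | E={q↦0} | S={0↦6} | K=[fun]]
step 6: [C=5 | E={q↦0} | S={0↦6} | K=[mulR :: fun]]
step 7: [C=(let p = 5 in -2) | E={q↦0} | S={0↦6} | K=[mulL(5) :: fun]]
step 8: [C=5 | E={q↦0} | S={0↦6} | K=[let p :: mulL(5) :: fun]]
step 9: [C=-2 | E={p↦1, q↦0} | S={0↦6, 1↦5} | K=[mulL(5) :: fun]]
step 10: [C=v | E={v↦2, q↦0} | S={0↦6, 1↦5, 2↦-10} | K=∅]
→ final value -10

Answer: -10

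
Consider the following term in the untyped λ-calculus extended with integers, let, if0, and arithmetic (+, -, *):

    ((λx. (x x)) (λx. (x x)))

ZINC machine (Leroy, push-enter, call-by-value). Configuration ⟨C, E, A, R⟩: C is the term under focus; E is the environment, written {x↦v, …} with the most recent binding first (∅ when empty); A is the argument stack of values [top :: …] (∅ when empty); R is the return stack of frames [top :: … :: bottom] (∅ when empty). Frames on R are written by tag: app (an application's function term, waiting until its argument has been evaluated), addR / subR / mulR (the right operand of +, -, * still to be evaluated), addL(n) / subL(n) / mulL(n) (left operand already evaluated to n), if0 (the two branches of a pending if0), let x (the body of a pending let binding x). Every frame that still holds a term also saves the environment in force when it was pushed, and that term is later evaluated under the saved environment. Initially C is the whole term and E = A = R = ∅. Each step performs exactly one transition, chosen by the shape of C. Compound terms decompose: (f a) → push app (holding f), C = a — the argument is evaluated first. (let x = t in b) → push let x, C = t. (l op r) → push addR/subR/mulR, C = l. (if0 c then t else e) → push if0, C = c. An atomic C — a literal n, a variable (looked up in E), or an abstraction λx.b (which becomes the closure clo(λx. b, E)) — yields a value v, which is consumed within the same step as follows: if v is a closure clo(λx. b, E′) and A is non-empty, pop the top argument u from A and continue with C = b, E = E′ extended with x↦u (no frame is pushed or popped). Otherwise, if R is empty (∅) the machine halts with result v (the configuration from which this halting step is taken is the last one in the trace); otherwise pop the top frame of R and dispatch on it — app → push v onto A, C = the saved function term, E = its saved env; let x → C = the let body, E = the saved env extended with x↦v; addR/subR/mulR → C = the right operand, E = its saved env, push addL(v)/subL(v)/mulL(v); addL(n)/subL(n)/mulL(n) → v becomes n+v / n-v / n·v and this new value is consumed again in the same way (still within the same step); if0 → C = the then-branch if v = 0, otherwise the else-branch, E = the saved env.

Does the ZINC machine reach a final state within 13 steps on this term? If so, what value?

0. [C=((λx. (x x)) (λx. (x x))) | E=∅ | A=∅ | R=∅]
1. [C=(λx. (x x)) | E=∅ | A=∅ | R=[app]]
2. [C=(λx. (x x)) | E=∅ | A=[clo(λx. (x x), ∅)] | R=∅]
3. [C=(x x) | E={x↦clo(λx. (x x), ∅)} | A=∅ | R=∅]
4. [C=x | E={x↦clo(λx. (x x), ∅)} | A=∅ | R=[app]]
5. [C=x | E={x↦clo(λx. (x x), ∅)} | A=[clo(λx. (x x), ∅)] | R=∅]
… configuration repeats with period 3 (steps 3–5 recur indefinitely) …

Answer: DIVERGES (no final state within 13 steps)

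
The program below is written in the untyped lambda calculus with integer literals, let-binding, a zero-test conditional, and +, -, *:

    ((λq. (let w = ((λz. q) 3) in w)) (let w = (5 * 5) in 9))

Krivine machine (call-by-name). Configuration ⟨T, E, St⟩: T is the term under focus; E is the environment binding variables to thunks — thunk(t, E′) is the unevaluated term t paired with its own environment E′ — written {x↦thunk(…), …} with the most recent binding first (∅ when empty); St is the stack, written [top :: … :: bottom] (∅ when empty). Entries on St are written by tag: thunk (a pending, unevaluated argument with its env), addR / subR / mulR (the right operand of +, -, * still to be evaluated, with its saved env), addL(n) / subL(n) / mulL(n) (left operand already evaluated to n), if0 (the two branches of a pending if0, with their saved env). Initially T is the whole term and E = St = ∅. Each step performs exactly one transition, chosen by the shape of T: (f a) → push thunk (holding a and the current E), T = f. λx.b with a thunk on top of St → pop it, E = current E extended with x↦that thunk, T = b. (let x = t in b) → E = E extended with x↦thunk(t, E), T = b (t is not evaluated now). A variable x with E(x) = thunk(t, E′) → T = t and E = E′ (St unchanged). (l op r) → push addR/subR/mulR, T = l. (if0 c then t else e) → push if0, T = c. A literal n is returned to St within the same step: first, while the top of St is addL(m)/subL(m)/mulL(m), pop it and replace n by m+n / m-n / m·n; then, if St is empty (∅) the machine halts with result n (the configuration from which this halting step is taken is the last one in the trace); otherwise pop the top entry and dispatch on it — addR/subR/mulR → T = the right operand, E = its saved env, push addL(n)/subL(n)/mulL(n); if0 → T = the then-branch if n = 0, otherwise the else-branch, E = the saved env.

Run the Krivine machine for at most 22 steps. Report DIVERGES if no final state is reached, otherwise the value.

step 0: ⟨T=((λq. (let w = ((λz. q) 3) in w)) (let w = (5 * 5) in 9)); E=∅; St=∅⟩
step 1: ⟨T=(λq. (let w = ((λz. q) 3) in w)); E=∅; St=[thunk]⟩
step 2: ⟨T=(let w = ((λz. q) 3) in w); E={q↦thunk((let w = (5 * 5) in 9), ∅)}; St=∅⟩
step 3: ⟨T=w; E={w↦thunk(((λz. q) 3), {q↦thunk((let w = (5 * 5) in 9), ∅)}), q↦thunk((let w = (5 * 5) in 9), ∅)}; St=∅⟩
step 4: ⟨T=((λz. q) 3); E={q↦thunk((let w = (5 * 5) in 9), ∅)}; St=∅⟩
step 5: ⟨T=(λz. q); E={q↦thunk((let w = (5 * 5) in 9), ∅)}; St=[thunk]⟩
step 6: ⟨T=q; E={z↦thunk(3, {q↦thunk((let w = (5 * 5) in 9), ∅)}), q↦thunk((let w = (5 * 5) in 9), ∅)}; St=∅⟩
step 7: ⟨T=(let w = (5 * 5) in 9); E=∅; St=∅⟩
step 8: ⟨T=9; E={w↦thunk((5 * 5), ∅)}; St=∅⟩
→ final value 9

Answer: 9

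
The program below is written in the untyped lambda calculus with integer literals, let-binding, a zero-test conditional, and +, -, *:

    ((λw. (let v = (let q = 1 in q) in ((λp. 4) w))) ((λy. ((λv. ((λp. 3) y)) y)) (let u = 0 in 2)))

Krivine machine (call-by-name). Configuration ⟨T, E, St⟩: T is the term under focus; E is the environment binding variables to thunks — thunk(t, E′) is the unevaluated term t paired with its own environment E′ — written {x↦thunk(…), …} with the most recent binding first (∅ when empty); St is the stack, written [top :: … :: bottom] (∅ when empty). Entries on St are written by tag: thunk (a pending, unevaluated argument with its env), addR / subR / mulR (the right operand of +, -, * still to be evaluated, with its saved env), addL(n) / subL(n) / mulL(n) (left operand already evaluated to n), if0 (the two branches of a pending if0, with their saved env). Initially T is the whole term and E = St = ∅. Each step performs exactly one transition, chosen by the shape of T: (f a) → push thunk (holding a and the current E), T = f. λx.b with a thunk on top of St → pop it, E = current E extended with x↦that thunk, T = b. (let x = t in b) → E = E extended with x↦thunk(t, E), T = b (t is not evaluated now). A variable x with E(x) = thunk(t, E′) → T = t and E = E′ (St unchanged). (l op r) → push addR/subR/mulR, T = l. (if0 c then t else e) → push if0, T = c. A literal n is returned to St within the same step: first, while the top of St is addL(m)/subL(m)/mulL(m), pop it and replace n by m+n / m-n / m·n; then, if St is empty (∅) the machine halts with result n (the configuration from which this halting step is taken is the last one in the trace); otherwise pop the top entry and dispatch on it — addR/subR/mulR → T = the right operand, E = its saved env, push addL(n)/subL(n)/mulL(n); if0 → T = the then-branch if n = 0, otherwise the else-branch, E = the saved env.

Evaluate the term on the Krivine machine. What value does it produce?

Answer: 4

Derivation:
step 0: [T=((λw. (let v = (let q = 1 in q) in ((λp. 4) w))) ((λy. ((λv. ((λp. 3) y)) y)) (let u = 0 in 2))) | E=∅ | St=∅]
step 1: [T=(λw. (let v = (let q = 1 in q) in ((λp. 4) w))) | E=∅ | St=[thunk]]
step 2: [T=(let v = (let q = 1 in q) in ((λp. 4) w)) | E={w↦thunk(((λy. ((λv. ((λp. 3) y)) y)) (let u = 0 in 2)), ∅)} | St=∅]
step 3: [T=((λp. 4) w) | E={v↦thunk((let q = 1 in q), {w↦thunk(((λy. ((λv. ((λp. 3) y)) y)) (let u = 0 in 2)), ∅)}), w↦thunk(((λy. ((λv. ((λp. 3) y)) y)) (let u = 0 in 2)), ∅)} | St=∅]
step 4: [T=(λp. 4) | E={v↦thunk((let q = 1 in q), {w↦thunk(((λy. ((λv. ((λp. 3) y)) y)) (let u = 0 in 2)), ∅)}), w↦thunk(((λy. ((λv. ((λp. 3) y)) y)) (let u = 0 in 2)), ∅)} | St=[thunk]]
step 5: [T=4 | E={p↦thunk(w, {v↦thunk((let q = 1 in q), {w↦thunk(((λy. ((λv. ((λp. 3) y)) y)) (let u = 0 in 2)), ∅)}), w↦thunk(((λy. ((λv. ((λp. 3) y)) y)) (let u = 0 in 2)), ∅)}), v↦thunk((let q = 1 in q), {w↦thunk(((λy. ((λv. ((λp. 3) y)) y)) (let u = 0 in 2)), ∅)}), w↦thunk(((λy. ((λv. ((λp. 3) y)) y)) (let u = 0 in 2)), ∅)} | St=∅]
→ final value 4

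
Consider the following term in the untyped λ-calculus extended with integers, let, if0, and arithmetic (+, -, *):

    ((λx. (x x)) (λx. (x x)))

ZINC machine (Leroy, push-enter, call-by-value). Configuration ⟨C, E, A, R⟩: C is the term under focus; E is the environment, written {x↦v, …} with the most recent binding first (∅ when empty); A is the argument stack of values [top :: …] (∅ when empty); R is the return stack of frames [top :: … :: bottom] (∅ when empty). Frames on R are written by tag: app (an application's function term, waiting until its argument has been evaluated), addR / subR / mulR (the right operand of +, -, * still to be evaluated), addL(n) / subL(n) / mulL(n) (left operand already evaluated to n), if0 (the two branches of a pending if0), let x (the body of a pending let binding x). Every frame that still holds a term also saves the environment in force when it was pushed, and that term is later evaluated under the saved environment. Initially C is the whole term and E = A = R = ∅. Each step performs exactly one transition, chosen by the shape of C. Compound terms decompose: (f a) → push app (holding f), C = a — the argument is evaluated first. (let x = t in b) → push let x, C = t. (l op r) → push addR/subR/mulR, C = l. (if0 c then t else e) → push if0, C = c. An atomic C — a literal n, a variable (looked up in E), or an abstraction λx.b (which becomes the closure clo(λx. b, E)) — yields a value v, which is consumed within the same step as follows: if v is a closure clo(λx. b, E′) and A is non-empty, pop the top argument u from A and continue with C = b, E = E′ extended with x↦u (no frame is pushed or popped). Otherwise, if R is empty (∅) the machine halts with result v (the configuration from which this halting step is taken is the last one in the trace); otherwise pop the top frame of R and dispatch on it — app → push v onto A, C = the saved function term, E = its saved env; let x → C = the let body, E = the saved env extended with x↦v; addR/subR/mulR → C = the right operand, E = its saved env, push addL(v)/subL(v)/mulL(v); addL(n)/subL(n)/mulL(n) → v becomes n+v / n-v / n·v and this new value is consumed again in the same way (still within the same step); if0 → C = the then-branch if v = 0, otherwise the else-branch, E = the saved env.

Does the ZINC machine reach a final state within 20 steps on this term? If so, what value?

Answer: DIVERGES (no final state within 20 steps)

Execution trace:
[0] ⟨C=((λx. (x x)) (λx. (x x))); E=∅; A=∅; R=∅⟩
[1] ⟨C=(λx. (x x)); E=∅; A=∅; R=[app]⟩
[2] ⟨C=(λx. (x x)); E=∅; A=[clo(λx. (x x), ∅)]; R=∅⟩
[3] ⟨C=(x x); E={x↦clo(λx. (x x), ∅)}; A=∅; R=∅⟩
[4] ⟨C=x; E={x↦clo(λx. (x x), ∅)}; A=∅; R=[app]⟩
[5] ⟨C=x; E={x↦clo(λx. (x x), ∅)}; A=[clo(λx. (x x), ∅)]; R=∅⟩
… configuration repeats with period 3 (steps 3–5 recur indefinitely) …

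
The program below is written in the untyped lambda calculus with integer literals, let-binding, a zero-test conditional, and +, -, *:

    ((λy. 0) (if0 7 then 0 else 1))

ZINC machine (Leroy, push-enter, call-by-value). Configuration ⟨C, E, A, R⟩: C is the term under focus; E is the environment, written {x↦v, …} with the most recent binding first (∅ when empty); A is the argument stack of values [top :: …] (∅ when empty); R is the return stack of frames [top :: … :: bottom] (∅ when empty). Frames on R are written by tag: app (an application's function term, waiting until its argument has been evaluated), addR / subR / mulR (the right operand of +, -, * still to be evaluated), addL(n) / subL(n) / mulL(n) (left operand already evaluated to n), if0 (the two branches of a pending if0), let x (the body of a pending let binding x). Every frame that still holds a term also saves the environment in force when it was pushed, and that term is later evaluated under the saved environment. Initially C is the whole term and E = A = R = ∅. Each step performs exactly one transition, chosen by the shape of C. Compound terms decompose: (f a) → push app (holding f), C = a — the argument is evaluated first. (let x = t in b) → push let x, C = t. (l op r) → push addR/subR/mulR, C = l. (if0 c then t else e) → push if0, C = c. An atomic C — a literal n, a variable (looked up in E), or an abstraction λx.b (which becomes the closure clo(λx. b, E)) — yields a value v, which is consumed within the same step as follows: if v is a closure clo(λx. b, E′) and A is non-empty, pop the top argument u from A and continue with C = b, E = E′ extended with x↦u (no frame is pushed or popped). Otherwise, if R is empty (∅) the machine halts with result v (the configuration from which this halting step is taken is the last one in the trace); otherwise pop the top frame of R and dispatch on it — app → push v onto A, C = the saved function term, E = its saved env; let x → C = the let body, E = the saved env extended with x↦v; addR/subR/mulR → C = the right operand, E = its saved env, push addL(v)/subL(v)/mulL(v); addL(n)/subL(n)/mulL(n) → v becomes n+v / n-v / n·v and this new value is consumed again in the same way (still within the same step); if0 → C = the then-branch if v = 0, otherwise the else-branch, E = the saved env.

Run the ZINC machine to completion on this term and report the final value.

Answer: 0

Execution trace:
0. [C=((λy. 0) (if0 7 then 0 else 1)) | E=∅ | A=∅ | R=∅]
1. [C=(if0 7 then 0 else 1) | E=∅ | A=∅ | R=[app]]
2. [C=7 | E=∅ | A=∅ | R=[if0 :: app]]
3. [C=1 | E=∅ | A=∅ | R=[app]]
4. [C=(λy. 0) | E=∅ | A=[1] | R=∅]
5. [C=0 | E={y↦1} | A=∅ | R=∅]
→ final value 0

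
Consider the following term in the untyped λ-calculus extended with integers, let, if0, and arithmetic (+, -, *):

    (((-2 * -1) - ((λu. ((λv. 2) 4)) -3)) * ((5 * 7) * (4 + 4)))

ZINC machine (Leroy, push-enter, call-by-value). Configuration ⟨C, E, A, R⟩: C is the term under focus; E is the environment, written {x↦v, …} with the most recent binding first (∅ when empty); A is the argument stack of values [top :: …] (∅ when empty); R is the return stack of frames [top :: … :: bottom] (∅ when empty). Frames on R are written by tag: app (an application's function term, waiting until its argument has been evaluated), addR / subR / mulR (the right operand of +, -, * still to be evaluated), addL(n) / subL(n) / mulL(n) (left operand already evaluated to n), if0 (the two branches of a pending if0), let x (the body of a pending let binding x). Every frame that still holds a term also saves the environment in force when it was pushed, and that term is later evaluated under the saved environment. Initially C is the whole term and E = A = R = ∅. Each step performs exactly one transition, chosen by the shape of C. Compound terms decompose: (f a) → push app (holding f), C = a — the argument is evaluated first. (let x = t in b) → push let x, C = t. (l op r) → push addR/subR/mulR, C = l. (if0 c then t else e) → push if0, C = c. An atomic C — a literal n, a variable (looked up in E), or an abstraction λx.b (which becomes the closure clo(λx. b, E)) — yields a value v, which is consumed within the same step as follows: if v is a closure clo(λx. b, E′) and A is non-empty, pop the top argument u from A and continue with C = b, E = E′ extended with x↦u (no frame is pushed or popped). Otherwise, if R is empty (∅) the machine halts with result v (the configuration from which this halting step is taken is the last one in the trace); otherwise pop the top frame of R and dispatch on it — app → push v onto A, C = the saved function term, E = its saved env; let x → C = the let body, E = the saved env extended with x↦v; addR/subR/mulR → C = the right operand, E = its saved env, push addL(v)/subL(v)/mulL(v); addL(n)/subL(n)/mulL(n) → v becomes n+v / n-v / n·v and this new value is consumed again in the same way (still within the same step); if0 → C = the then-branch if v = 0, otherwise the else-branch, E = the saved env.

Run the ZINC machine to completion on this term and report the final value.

t=0: <C=(((-2 * -1) - ((λu. ((λv. 2) 4)) -3)) * ((5 * 7) * (4 + 4))), E=∅, A=∅, R=∅>
t=1: <C=((-2 * -1) - ((λu. ((λv. 2) 4)) -3)), E=∅, A=∅, R=[mulR]>
t=2: <C=(-2 * -1), E=∅, A=∅, R=[subR :: mulR]>
t=3: <C=-2, E=∅, A=∅, R=[mulR :: subR :: mulR]>
t=4: <C=-1, E=∅, A=∅, R=[mulL(-2) :: subR :: mulR]>
t=5: <C=((λu. ((λv. 2) 4)) -3), E=∅, A=∅, R=[subL(2) :: mulR]>
t=6: <C=-3, E=∅, A=∅, R=[app :: subL(2) :: mulR]>
t=7: <C=(λu. ((λv. 2) 4)), E=∅, A=[-3], R=[subL(2) :: mulR]>
t=8: <C=((λv. 2) 4), E={u↦-3}, A=∅, R=[subL(2) :: mulR]>
t=9: <C=4, E={u↦-3}, A=∅, R=[app :: subL(2) :: mulR]>
t=10: <C=(λv. 2), E={u↦-3}, A=[4], R=[subL(2) :: mulR]>
t=11: <C=2, E={v↦4, u↦-3}, A=∅, R=[subL(2) :: mulR]>
t=12: <C=((5 * 7) * (4 + 4)), E=∅, A=∅, R=[mulL(0)]>
t=13: <C=(5 * 7), E=∅, A=∅, R=[mulR :: mulL(0)]>
t=14: <C=5, E=∅, A=∅, R=[mulR :: mulR :: mulL(0)]>
t=15: <C=7, E=∅, A=∅, R=[mulL(5) :: mulR :: mulL(0)]>
t=16: <C=(4 + 4), E=∅, A=∅, R=[mulL(35) :: mulL(0)]>
t=17: <C=4, E=∅, A=∅, R=[addR :: mulL(35) :: mulL(0)]>
t=18: <C=4, E=∅, A=∅, R=[addL(4) :: mulL(35) :: mulL(0)]>
→ final value 0

Answer: 0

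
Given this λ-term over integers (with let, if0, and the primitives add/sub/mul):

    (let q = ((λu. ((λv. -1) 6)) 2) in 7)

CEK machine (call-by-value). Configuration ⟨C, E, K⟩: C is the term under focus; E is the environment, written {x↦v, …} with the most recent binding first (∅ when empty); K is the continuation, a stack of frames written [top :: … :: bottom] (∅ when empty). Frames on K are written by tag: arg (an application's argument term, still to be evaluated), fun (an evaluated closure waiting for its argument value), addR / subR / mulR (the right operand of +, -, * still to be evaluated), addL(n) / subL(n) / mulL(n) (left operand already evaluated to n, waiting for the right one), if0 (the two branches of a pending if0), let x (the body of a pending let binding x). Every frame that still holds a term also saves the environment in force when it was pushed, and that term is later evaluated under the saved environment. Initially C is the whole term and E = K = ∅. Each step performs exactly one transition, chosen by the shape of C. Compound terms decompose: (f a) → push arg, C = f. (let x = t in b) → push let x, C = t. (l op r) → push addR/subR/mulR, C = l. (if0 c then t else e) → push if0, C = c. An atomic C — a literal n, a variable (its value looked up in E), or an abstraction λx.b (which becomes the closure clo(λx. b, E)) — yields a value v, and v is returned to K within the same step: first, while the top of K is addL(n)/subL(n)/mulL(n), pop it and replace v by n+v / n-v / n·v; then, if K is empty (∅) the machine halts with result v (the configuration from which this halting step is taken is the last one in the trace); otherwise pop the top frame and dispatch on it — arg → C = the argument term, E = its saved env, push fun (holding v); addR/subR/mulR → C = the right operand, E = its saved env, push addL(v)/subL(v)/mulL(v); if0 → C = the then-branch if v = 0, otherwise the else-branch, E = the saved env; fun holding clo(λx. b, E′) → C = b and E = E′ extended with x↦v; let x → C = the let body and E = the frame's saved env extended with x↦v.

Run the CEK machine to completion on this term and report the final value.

Answer: 7

Derivation:
step 0: [C=(let q = ((λu. ((λv. -1) 6)) 2) in 7) | E=∅ | K=∅]
step 1: [C=((λu. ((λv. -1) 6)) 2) | E=∅ | K=[let q]]
step 2: [C=(λu. ((λv. -1) 6)) | E=∅ | K=[arg :: let q]]
step 3: [C=2 | E=∅ | K=[fun :: let q]]
step 4: [C=((λv. -1) 6) | E={u↦2} | K=[let q]]
step 5: [C=(λv. -1) | E={u↦2} | K=[arg :: let q]]
step 6: [C=6 | E={u↦2} | K=[fun :: let q]]
step 7: [C=-1 | E={v↦6, u↦2} | K=[let q]]
step 8: [C=7 | E={q↦-1} | K=∅]
→ final value 7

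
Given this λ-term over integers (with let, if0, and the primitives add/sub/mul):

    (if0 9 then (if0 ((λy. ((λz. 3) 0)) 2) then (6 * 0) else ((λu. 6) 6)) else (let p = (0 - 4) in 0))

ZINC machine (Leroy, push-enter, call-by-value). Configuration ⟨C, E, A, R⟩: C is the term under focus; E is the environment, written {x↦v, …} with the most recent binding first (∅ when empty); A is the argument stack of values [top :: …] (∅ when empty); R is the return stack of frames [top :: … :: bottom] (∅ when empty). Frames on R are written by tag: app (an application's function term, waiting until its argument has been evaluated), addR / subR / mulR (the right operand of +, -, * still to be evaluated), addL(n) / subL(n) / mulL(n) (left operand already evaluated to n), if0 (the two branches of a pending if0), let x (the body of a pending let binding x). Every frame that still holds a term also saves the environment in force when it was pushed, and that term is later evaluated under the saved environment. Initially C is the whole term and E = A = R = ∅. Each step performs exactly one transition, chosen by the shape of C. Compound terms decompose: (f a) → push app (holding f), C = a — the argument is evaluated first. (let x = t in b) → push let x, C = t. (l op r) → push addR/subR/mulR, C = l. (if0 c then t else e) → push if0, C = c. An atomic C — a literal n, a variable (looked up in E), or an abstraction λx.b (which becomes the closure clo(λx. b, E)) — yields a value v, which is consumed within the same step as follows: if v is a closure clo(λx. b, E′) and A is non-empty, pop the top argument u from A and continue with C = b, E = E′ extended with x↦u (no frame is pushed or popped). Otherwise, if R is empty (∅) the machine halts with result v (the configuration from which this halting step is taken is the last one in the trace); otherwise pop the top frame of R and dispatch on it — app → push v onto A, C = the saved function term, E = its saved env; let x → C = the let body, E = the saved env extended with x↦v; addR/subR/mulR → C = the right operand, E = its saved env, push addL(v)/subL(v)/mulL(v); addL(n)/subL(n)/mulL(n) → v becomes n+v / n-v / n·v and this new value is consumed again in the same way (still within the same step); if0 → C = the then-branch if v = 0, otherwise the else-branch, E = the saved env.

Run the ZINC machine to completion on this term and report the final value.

step 0: ⟨C=(if0 9 then (if0 ((λy. ((λz. 3) 0)) 2) then (6 * 0) else ((λu. 6) 6)) else (let p = (0 - 4) in 0)); E=∅; A=∅; R=∅⟩
step 1: ⟨C=9; E=∅; A=∅; R=[if0]⟩
step 2: ⟨C=(let p = (0 - 4) in 0); E=∅; A=∅; R=∅⟩
step 3: ⟨C=(0 - 4); E=∅; A=∅; R=[let p]⟩
step 4: ⟨C=0; E=∅; A=∅; R=[subR :: let p]⟩
step 5: ⟨C=4; E=∅; A=∅; R=[subL(0) :: let p]⟩
step 6: ⟨C=0; E={p↦-4}; A=∅; R=∅⟩
→ final value 0

Answer: 0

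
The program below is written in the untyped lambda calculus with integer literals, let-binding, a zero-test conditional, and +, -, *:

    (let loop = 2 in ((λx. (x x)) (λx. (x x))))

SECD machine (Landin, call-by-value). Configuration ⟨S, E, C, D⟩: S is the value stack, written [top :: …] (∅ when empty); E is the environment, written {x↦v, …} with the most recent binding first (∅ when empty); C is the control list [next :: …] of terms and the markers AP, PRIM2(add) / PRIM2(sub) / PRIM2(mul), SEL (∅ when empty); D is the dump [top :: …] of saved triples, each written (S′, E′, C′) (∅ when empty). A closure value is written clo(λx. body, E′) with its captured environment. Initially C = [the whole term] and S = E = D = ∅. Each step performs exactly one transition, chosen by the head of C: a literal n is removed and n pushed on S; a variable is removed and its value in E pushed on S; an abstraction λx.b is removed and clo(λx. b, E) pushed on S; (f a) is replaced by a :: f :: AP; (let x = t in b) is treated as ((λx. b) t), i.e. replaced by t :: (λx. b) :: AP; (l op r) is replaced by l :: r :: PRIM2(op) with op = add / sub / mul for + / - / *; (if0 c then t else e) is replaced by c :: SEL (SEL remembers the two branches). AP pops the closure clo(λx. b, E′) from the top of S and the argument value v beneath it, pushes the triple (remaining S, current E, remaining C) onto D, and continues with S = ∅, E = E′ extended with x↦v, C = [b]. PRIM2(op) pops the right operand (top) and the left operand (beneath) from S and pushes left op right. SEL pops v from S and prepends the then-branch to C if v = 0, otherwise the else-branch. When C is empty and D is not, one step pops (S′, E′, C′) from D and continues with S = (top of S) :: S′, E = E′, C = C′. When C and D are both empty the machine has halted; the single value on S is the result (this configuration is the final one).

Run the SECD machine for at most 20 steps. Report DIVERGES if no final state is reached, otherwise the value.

Answer: DIVERGES (no final state within 20 steps)

Machine steps:
t=0: [S=∅ | E=∅ | C=[(let loop = 2 in ((λx. (x x)) (λx. (x x))))] | D=∅]
t=1: [S=∅ | E=∅ | C=[2 :: (λloop. ((λx. (x x)) (λx. (x x)))) :: AP] | D=∅]
t=2: [S=[2] | E=∅ | C=[(λloop. ((λx. (x x)) (λx. (x x)))) :: AP] | D=∅]
t=3: [S=[clo(λloop. ((λx. (x x)) (λx. (x x))), ∅) :: 2] | E=∅ | C=[AP] | D=∅]
t=4: [S=∅ | E={loop↦2} | C=[((λx. (x x)) (λx. (x x)))] | D=[(∅, ∅, ∅)]]
t=5: [S=∅ | E={loop↦2} | C=[(λx. (x x)) :: (λx. (x x)) :: AP] | D=[(∅, ∅, ∅)]]
t=6: [S=[clo(λx. (x x), {loop↦2})] | E={loop↦2} | C=[(λx. (x x)) :: AP] | D=[(∅, ∅, ∅)]]
t=7: [S=[clo(λx. (x x), {loop↦2}) :: clo(λx. (x x), {loop↦2})] | E={loop↦2} | C=[AP] | D=[(∅, ∅, ∅)]]
t=8: [S=∅ | E={x↦clo(λx. (x x), {loop↦2}), loop↦2} | C=[(x x)] | D=[(∅, {loop↦2}, ∅) :: (∅, ∅, ∅)]]
t=9: [S=∅ | E={x↦clo(λx. (x x), {loop↦2}), loop↦2} | C=[x :: x :: AP] | D=[(∅, {loop↦2}, ∅) :: (∅, ∅, ∅)]]
t=10: [S=[clo(λx. (x x), {loop↦2})] | E={x↦clo(λx. (x x), {loop↦2}), loop↦2} | C=[x :: AP] | D=[(∅, {loop↦2}, ∅) :: (∅, ∅, ∅)]]
t=11: [S=[clo(λx. (x x), {loop↦2}) :: clo(λx. (x x), {loop↦2})] | E={x↦clo(λx. (x x), {loop↦2}), loop↦2} | C=[AP] | D=[(∅, {loop↦2}, ∅) :: (∅, ∅, ∅)]]
t=12: [S=∅ | E={x↦clo(λx. (x x), {loop↦2}), loop↦2} | C=[(x x)] | D=[(∅, {x↦clo(λx. (x x), {loop↦2}), loop↦2}, ∅) :: (∅, {loop↦2}, ∅) :: (∅, ∅, ∅)]]
t=13: [S=∅ | E={x↦clo(λx. (x x), {loop↦2}), loop↦2} | C=[x :: x :: AP] | D=[(∅, {x↦clo(λx. (x x), {loop↦2}), loop↦2}, ∅) :: (∅, {loop↦2}, ∅) :: (∅, ∅, ∅)]]
t=14: [S=[clo(λx. (x x), {loop↦2})] | E={x↦clo(λx. (x x), {loop↦2}), loop↦2} | C=[x :: AP] | D=[(∅, {x↦clo(λx. (x x), {loop↦2}), loop↦2}, ∅) :: (∅, {loop↦2}, ∅) :: (∅, ∅, ∅)]]
t=15: [S=[clo(λx. (x x), {loop↦2}) :: clo(λx. (x x), {loop↦2})] | E={x↦clo(λx. (x x), {loop↦2}), loop↦2} | C=[AP] | D=[(∅, {x↦clo(λx. (x x), {loop↦2}), loop↦2}, ∅) :: (∅, {loop↦2}, ∅) :: (∅, ∅, ∅)]]
t=16: [S=∅ | E={x↦clo(λx. (x x), {loop↦2}), loop↦2} | C=[(x x)] | D=[(∅, {x↦clo(λx. (x x), {loop↦2}), loop↦2}, ∅) :: (∅, {x↦clo(λx. (x x), {loop↦2}), loop↦2}, ∅) :: (∅, {loop↦2}, ∅) :: (∅, ∅, ∅)]]
t=17: [S=∅ | E={x↦clo(λx. (x x), {loop↦2}), loop↦2} | C=[x :: x :: AP] | D=[(∅, {x↦clo(λx. (x x), {loop↦2}), loop↦2}, ∅) :: (∅, {x↦clo(λx. (x x), {loop↦2}), loop↦2}, ∅) :: (∅, {loop↦2}, ∅) :: (∅, ∅, ∅)]]
t=18: [S=[clo(λx. (x x), {loop↦2})] | E={x↦clo(λx. (x x), {loop↦2}), loop↦2} | C=[x :: AP] | D=[(∅, {x↦clo(λx. (x x), {loop↦2}), loop↦2}, ∅) :: (∅, {x↦clo(λx. (x x), {loop↦2}), loop↦2}, ∅) :: (∅, {loop↦2}, ∅) :: (∅, ∅, ∅)]]
t=19: [S=[clo(λx. (x x), {loop↦2}) :: clo(λx. (x x), {loop↦2})] | E={x↦clo(λx. (x x), {loop↦2}), loop↦2} | C=[AP] | D=[(∅, {x↦clo(λx. (x x), {loop↦2}), loop↦2}, ∅) :: (∅, {x↦clo(λx. (x x), {loop↦2}), loop↦2}, ∅) :: (∅, {loop↦2}, ∅) :: (∅, ∅, ∅)]]
t=20: [S=∅ | E={x↦clo(λx. (x x), {loop↦2}), loop↦2} | C=[(x x)] | D=[(∅, {x↦clo(λx. (x x), {loop↦2}), loop↦2}, ∅) :: (∅, {x↦clo(λx. (x x), {loop↦2}), loop↦2}, ∅) :: (∅, {x↦clo(λx. (x x), {loop↦2}), loop↦2}, ∅) :: (∅, {loop↦2}, ∅) :: (∅, ∅, ∅)]]
→ 20 transitions taken and the configuration is still not final: no result within 20 steps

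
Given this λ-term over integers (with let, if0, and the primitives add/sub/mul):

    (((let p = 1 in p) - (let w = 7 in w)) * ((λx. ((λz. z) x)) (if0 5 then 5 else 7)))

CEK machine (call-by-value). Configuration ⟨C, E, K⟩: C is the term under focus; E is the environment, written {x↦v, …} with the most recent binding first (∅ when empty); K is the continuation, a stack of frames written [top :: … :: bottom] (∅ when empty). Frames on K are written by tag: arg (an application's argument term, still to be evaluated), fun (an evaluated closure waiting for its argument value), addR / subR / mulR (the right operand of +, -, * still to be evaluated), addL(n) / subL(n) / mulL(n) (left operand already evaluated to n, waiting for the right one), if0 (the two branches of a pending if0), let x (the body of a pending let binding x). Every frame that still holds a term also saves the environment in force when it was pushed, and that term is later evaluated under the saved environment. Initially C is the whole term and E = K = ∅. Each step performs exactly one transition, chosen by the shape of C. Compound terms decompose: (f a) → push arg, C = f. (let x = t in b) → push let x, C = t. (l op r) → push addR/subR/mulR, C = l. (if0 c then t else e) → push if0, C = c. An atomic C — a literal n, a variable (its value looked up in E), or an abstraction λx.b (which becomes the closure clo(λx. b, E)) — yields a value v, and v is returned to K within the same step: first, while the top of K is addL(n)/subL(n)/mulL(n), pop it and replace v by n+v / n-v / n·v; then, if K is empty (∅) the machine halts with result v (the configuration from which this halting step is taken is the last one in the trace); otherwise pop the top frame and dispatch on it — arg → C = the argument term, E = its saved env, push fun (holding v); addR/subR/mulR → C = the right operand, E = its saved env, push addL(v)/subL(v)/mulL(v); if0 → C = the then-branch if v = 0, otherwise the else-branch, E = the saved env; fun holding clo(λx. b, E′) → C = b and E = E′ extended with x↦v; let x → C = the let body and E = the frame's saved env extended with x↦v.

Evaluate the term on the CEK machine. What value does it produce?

Answer: -42

Machine steps:
t=0: [C=(((let p = 1 in p) - (let w = 7 in w)) * ((λx. ((λz. z) x)) (if0 5 then 5 else 7))) | E=∅ | K=∅]
t=1: [C=((let p = 1 in p) - (let w = 7 in w)) | E=∅ | K=[mulR]]
t=2: [C=(let p = 1 in p) | E=∅ | K=[subR :: mulR]]
t=3: [C=1 | E=∅ | K=[let p :: subR :: mulR]]
t=4: [C=p | E={p↦1} | K=[subR :: mulR]]
t=5: [C=(let w = 7 in w) | E=∅ | K=[subL(1) :: mulR]]
t=6: [C=7 | E=∅ | K=[let w :: subL(1) :: mulR]]
t=7: [C=w | E={w↦7} | K=[subL(1) :: mulR]]
t=8: [C=((λx. ((λz. z) x)) (if0 5 then 5 else 7)) | E=∅ | K=[mulL(-6)]]
t=9: [C=(λx. ((λz. z) x)) | E=∅ | K=[arg :: mulL(-6)]]
t=10: [C=(if0 5 then 5 else 7) | E=∅ | K=[fun :: mulL(-6)]]
t=11: [C=5 | E=∅ | K=[if0 :: fun :: mulL(-6)]]
t=12: [C=7 | E=∅ | K=[fun :: mulL(-6)]]
t=13: [C=((λz. z) x) | E={x↦7} | K=[mulL(-6)]]
t=14: [C=(λz. z) | E={x↦7} | K=[arg :: mulL(-6)]]
t=15: [C=x | E={x↦7} | K=[fun :: mulL(-6)]]
t=16: [C=z | E={z↦7, x↦7} | K=[mulL(-6)]]
→ final value -42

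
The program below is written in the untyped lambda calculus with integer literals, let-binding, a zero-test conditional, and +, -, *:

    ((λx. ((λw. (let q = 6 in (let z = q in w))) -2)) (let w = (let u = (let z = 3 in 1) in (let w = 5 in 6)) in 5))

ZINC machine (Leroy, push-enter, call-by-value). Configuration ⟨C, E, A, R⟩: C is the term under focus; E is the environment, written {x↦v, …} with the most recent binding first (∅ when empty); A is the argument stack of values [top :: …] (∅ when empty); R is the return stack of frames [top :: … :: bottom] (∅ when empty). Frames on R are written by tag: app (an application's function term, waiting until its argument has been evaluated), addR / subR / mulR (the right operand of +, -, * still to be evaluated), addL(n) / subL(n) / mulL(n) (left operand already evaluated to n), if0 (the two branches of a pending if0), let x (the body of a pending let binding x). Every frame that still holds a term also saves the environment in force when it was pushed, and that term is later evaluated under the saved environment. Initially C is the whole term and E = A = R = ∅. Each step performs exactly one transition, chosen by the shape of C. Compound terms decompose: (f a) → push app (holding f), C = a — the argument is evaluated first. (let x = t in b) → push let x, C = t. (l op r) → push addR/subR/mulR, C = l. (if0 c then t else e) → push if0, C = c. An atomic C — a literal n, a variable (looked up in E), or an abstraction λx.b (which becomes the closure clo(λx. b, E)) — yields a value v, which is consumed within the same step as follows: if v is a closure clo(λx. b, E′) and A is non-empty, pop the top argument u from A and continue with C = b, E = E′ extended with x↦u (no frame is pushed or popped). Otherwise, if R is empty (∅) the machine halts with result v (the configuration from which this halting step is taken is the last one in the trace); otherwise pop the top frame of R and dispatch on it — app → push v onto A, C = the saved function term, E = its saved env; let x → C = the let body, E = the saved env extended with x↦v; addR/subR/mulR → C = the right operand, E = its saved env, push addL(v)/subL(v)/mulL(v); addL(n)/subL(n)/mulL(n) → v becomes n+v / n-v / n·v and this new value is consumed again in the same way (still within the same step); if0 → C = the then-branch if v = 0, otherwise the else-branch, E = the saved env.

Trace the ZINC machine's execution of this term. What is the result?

Answer: -2

Execution trace:
t=0: <C=((λx. ((λw. (let q = 6 in (let z = q in w))) -2)) (let w = (let u = (let z = 3 in 1) in (let w = 5 in 6)) in 5)), E=∅, A=∅, R=∅>
t=1: <C=(let w = (let u = (let z = 3 in 1) in (let w = 5 in 6)) in 5), E=∅, A=∅, R=[app]>
t=2: <C=(let u = (let z = 3 in 1) in (let w = 5 in 6)), E=∅, A=∅, R=[let w :: app]>
t=3: <C=(let z = 3 in 1), E=∅, A=∅, R=[let u :: let w :: app]>
t=4: <C=3, E=∅, A=∅, R=[let z :: let u :: let w :: app]>
t=5: <C=1, E={z↦3}, A=∅, R=[let u :: let w :: app]>
t=6: <C=(let w = 5 in 6), E={u↦1}, A=∅, R=[let w :: app]>
t=7: <C=5, E={u↦1}, A=∅, R=[let w :: let w :: app]>
t=8: <C=6, E={w↦5, u↦1}, A=∅, R=[let w :: app]>
t=9: <C=5, E={w↦6}, A=∅, R=[app]>
t=10: <C=(λx. ((λw. (let q = 6 in (let z = q in w))) -2)), E=∅, A=[5], R=∅>
t=11: <C=((λw. (let q = 6 in (let z = q in w))) -2), E={x↦5}, A=∅, R=∅>
t=12: <C=-2, E={x↦5}, A=∅, R=[app]>
t=13: <C=(λw. (let q = 6 in (let z = q in w))), E={x↦5}, A=[-2], R=∅>
t=14: <C=(let q = 6 in (let z = q in w)), E={w↦-2, x↦5}, A=∅, R=∅>
t=15: <C=6, E={w↦-2, x↦5}, A=∅, R=[let q]>
t=16: <C=(let z = q in w), E={q↦6, w↦-2, x↦5}, A=∅, R=∅>
t=17: <C=q, E={q↦6, w↦-2, x↦5}, A=∅, R=[let z]>
t=18: <C=w, E={z↦6, q↦6, w↦-2, x↦5}, A=∅, R=∅>
→ final value -2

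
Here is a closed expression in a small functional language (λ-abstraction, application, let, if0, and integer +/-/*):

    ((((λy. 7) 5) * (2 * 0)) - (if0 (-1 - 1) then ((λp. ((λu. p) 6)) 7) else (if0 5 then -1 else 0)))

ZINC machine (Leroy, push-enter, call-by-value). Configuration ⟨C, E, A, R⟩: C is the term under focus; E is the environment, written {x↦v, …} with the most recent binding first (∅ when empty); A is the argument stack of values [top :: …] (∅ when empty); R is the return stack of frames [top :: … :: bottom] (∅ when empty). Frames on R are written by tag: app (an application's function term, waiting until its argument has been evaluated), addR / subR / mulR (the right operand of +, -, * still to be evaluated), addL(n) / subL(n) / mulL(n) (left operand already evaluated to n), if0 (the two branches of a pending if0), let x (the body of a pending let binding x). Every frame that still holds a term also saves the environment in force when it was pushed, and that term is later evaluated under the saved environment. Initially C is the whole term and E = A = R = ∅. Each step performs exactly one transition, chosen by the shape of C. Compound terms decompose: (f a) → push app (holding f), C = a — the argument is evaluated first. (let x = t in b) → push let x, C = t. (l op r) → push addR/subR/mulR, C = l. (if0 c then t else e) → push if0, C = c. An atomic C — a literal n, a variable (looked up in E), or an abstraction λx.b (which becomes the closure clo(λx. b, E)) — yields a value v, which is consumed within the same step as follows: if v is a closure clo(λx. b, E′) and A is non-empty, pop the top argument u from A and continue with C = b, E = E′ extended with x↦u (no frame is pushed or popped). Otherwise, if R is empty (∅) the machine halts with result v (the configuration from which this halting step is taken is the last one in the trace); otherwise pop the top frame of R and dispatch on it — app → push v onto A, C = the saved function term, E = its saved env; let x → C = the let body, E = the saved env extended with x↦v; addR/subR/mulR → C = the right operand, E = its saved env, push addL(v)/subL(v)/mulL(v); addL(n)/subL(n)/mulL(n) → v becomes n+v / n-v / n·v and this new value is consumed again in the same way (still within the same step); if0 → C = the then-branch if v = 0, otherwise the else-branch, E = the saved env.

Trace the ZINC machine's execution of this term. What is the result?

Answer: 0

Execution trace:
[0] [C=((((λy. 7) 5) * (2 * 0)) - (if0 (-1 - 1) then ((λp. ((λu. p) 6)) 7) else (if0 5 then -1 else 0))) | E=∅ | A=∅ | R=∅]
[1] [C=(((λy. 7) 5) * (2 * 0)) | E=∅ | A=∅ | R=[subR]]
[2] [C=((λy. 7) 5) | E=∅ | A=∅ | R=[mulR :: subR]]
[3] [C=5 | E=∅ | A=∅ | R=[app :: mulR :: subR]]
[4] [C=(λy. 7) | E=∅ | A=[5] | R=[mulR :: subR]]
[5] [C=7 | E={y↦5} | A=∅ | R=[mulR :: subR]]
[6] [C=(2 * 0) | E=∅ | A=∅ | R=[mulL(7) :: subR]]
[7] [C=2 | E=∅ | A=∅ | R=[mulR :: mulL(7) :: subR]]
[8] [C=0 | E=∅ | A=∅ | R=[mulL(2) :: mulL(7) :: subR]]
[9] [C=(if0 (-1 - 1) then ((λp. ((λu. p) 6)) 7) else (if0 5 then -1 else 0)) | E=∅ | A=∅ | R=[subL(0)]]
[10] [C=(-1 - 1) | E=∅ | A=∅ | R=[if0 :: subL(0)]]
[11] [C=-1 | E=∅ | A=∅ | R=[subR :: if0 :: subL(0)]]
[12] [C=1 | E=∅ | A=∅ | R=[subL(-1) :: if0 :: subL(0)]]
[13] [C=(if0 5 then -1 else 0) | E=∅ | A=∅ | R=[subL(0)]]
[14] [C=5 | E=∅ | A=∅ | R=[if0 :: subL(0)]]
[15] [C=0 | E=∅ | A=∅ | R=[subL(0)]]
→ final value 0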